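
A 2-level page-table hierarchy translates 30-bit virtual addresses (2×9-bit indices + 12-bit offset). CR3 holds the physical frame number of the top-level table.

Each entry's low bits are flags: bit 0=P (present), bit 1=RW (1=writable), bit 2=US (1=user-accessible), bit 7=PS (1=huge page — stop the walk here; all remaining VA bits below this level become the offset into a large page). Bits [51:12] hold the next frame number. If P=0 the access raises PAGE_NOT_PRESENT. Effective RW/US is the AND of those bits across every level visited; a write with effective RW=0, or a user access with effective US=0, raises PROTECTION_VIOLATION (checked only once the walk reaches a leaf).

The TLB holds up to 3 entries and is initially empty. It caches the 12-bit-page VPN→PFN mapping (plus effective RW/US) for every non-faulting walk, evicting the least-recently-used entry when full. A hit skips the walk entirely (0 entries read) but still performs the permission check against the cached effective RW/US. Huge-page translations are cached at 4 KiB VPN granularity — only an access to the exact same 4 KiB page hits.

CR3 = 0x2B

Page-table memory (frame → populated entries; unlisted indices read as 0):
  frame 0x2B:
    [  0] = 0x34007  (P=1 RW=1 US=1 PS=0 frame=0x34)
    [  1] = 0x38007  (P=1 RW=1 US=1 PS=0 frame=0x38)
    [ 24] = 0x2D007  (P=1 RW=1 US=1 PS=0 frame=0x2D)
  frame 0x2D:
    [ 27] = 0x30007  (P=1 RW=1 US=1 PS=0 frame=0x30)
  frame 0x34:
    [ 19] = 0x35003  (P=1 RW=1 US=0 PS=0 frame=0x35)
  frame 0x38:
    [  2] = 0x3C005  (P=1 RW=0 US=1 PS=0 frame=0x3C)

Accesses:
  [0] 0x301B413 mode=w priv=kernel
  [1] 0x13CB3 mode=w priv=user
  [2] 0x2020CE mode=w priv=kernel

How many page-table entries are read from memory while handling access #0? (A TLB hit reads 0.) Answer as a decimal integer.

Trace:
#0 VA=0x301B413 (w,kernel):
  [0] read 0x2B idx=24: raw=0x2D007 flags P=1 W=1 U=1 S=0
  [1] read 0x2D idx=27: raw=0x30007 flags P=1 W=1 U=1 S=0
  ✓ 0x30413  — 2 lookups
#1 VA=0x13CB3 (w,user):
  [0] read 0x2B idx=0: raw=0x34007 flags P=1 W=1 U=1 S=0
  [1] read 0x34 idx=19: raw=0x35003 flags P=1 W=1 U=0 S=0
  ✗ PROTECTION_VIOLATION  [2 reads]
#2 VA=0x2020CE (w,kernel):
  [0] read 0x2B idx=1: raw=0x38007 flags P=1 W=1 U=1 S=0
  [1] read 0x38 idx=2: raw=0x3C005 flags P=1 W=0 U=1 S=0
  ✗ PROTECTION_VIOLATION  [2 reads]

Entries read for #0: 2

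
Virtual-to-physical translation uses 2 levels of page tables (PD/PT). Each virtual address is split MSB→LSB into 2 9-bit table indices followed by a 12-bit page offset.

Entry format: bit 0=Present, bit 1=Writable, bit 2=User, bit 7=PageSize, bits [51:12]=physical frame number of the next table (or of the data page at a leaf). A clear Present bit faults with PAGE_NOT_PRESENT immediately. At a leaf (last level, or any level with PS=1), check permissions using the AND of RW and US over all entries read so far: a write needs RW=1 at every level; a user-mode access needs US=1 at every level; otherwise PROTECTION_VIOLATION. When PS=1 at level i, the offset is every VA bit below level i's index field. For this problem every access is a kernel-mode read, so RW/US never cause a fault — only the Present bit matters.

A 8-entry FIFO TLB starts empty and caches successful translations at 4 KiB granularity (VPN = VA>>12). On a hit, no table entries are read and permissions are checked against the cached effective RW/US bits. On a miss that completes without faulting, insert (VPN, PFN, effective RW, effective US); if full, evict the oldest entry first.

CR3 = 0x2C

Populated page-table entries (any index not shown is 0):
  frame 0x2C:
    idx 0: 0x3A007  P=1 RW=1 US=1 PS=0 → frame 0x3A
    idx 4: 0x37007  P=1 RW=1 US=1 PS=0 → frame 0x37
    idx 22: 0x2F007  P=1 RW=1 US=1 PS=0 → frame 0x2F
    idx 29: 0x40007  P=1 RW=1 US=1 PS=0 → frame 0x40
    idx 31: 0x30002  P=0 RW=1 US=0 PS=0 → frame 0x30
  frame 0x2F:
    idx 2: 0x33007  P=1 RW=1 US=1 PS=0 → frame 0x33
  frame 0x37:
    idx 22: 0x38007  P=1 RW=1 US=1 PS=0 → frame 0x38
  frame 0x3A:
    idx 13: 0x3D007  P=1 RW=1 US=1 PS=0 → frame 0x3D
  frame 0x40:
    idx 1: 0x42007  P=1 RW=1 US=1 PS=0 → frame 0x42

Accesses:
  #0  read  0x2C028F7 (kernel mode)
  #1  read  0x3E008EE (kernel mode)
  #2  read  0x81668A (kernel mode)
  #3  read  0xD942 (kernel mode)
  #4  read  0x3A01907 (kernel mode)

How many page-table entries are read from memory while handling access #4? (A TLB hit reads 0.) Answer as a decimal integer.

Walk each access:
#0 VA=0x2C028F7 (r,kernel):
  lvl0: tbl 0x2C, slot 22 ⇒ 0x2F007 (P1/RW1/US1/PS0)
  lvl1: tbl 0x2F, slot 2 ⇒ 0x33007 (P1/RW1/US1/PS0)
  → PA=0x338F7  (2 entries read)
#1 VA=0x3E008EE (r,kernel):
  lvl0: tbl 0x2C, slot 31 ⇒ 0x30002 (P0/RW1/US0/PS0)
  → PAGE_NOT_PRESENT  (1 entries read)
#2 VA=0x81668A (r,kernel):
  lvl0: tbl 0x2C, slot 4 ⇒ 0x37007 (P1/RW1/US1/PS0)
  lvl1: tbl 0x37, slot 22 ⇒ 0x38007 (P1/RW1/US1/PS0)
  → PA=0x3868A  (2 entries read)
#3 VA=0xD942 (r,kernel):
  lvl0: tbl 0x2C, slot 0 ⇒ 0x3A007 (P1/RW1/US1/PS0)
  lvl1: tbl 0x3A, slot 13 ⇒ 0x3D007 (P1/RW1/US1/PS0)
  → PA=0x3D942  (2 entries read)
#4 VA=0x3A01907 (r,kernel):
  lvl0: tbl 0x2C, slot 29 ⇒ 0x40007 (P1/RW1/US1/PS0)
  lvl1: tbl 0x40, slot 1 ⇒ 0x42007 (P1/RW1/US1/PS0)
  → PA=0x42907  (2 entries read)

Entries read for #4: 2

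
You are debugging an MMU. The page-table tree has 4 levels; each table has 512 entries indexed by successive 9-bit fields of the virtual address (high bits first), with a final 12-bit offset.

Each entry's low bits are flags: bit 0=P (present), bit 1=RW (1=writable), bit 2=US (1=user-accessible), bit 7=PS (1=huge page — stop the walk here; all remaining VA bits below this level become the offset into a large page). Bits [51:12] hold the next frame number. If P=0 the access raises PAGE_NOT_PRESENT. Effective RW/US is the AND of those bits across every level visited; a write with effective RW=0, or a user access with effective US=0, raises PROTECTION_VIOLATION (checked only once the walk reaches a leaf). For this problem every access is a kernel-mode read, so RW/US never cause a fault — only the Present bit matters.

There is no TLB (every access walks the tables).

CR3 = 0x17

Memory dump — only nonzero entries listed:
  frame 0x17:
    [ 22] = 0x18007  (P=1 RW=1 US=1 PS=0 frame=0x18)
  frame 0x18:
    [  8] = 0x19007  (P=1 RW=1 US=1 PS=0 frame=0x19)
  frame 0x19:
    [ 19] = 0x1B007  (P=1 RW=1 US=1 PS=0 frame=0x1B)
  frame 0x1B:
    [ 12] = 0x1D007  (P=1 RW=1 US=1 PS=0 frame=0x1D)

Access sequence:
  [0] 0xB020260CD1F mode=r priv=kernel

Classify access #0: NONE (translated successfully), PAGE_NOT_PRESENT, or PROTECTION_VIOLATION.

Walk each access:
#0 VA=0xB020260CD1F (r,kernel):
  lvl0: tbl 0x17, slot 22 ⇒ 0x18007 (P1/RW1/US1/PS0)
  lvl1: tbl 0x18, slot 8 ⇒ 0x19007 (P1/RW1/US1/PS0)
  lvl2: tbl 0x19, slot 19 ⇒ 0x1B007 (P1/RW1/US1/PS0)
  lvl3: tbl 0x1B, slot 12 ⇒ 0x1D007 (P1/RW1/US1/PS0)
  ⇒ phys 0x1DD1F  [4 reads]

Access #0 fault: NONE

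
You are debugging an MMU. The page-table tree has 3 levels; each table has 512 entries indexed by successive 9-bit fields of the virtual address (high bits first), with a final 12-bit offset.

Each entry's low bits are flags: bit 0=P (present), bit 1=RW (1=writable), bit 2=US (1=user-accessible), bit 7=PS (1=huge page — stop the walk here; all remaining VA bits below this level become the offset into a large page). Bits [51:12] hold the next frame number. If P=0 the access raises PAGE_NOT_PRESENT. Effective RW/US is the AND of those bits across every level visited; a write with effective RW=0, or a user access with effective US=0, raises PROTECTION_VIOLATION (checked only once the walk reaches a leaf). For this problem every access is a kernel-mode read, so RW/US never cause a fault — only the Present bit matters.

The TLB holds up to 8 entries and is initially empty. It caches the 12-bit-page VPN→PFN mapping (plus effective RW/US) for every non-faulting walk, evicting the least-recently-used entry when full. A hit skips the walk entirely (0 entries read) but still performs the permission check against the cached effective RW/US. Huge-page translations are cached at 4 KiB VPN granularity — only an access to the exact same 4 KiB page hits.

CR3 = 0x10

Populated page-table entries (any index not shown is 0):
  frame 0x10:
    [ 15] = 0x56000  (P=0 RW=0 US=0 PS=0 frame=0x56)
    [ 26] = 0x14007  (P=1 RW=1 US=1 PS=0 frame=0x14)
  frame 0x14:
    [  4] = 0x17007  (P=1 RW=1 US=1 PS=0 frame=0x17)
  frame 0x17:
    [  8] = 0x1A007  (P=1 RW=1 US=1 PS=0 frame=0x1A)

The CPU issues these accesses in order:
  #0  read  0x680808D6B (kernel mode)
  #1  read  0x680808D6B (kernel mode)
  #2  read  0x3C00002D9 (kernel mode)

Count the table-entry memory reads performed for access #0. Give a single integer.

Walk each access:
#0 VA=0x680808D6B (r,kernel):
  lvl0: tbl 0x10, slot 26 ⇒ 0x14007 (P1/RW1/US1/PS0)
  lvl1: tbl 0x14, slot 4 ⇒ 0x17007 (P1/RW1/US1/PS0)
  lvl2: tbl 0x17, slot 8 ⇒ 0x1A007 (P1/RW1/US1/PS0)
  ✓ 0x1AD6B  — 3 lookups
#1 VA=0x680808D6B (r,kernel):
  TLB hit vpn=0x680808 → PA=0x1AD6B
#2 VA=0x3C00002D9 (r,kernel):
  lvl0: tbl 0x10, slot 15 ⇒ 0x56000 (P0/RW0/US0/PS0)
  → PAGE_NOT_PRESENT  (1 entries read)

Entries read for #0: 3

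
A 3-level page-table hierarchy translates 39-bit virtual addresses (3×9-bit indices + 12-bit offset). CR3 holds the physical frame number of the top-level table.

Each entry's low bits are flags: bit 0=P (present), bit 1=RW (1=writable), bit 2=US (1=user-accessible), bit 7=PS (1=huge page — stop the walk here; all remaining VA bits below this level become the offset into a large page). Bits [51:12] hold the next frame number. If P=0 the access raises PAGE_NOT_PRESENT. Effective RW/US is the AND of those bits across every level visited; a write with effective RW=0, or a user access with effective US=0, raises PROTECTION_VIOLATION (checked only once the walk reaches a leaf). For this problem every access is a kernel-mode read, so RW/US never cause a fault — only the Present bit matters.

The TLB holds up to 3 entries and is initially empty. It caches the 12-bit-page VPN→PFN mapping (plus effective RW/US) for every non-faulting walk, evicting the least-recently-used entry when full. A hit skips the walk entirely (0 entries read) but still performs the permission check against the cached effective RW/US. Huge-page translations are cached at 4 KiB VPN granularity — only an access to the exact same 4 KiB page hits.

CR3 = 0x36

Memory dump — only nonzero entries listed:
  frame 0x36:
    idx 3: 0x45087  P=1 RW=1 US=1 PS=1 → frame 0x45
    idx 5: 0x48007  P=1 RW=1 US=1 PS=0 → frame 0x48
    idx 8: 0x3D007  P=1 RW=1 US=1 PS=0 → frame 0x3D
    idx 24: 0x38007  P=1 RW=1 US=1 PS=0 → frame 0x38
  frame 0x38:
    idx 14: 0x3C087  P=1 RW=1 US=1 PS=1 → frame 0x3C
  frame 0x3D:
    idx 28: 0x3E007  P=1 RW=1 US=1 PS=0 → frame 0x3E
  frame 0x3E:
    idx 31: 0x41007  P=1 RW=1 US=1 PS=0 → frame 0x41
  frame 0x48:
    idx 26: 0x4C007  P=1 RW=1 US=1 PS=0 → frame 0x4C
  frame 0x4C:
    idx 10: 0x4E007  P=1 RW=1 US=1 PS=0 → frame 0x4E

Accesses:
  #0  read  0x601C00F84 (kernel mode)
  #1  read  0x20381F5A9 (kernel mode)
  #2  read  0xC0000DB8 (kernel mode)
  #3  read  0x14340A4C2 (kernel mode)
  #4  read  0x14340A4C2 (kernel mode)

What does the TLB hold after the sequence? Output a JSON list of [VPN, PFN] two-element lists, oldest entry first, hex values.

Trace:
#0 VA=0x601C00F84 (r,kernel):
  [0] read 0x36 idx=24: raw=0x38007 flags P=1 W=1 U=1 S=0
  [1] read 0x38 idx=14: raw=0x3C087 flags P=1 W=1 U=1 S=1
  → PA=0x3CF84 (huge @L1)  (2 entries read)
#1 VA=0x20381F5A9 (r,kernel):
  [0] read 0x36 idx=8: raw=0x3D007 flags P=1 W=1 U=1 S=0
  [1] read 0x3D idx=28: raw=0x3E007 flags P=1 W=1 U=1 S=0
  [2] read 0x3E idx=31: raw=0x41007 flags P=1 W=1 U=1 S=0
  → PA=0x415A9  (3 entries read)
#2 VA=0xC0000DB8 (r,kernel):
  [0] read 0x36 idx=3: raw=0x45087 flags P=1 W=1 U=1 S=1
  → PA=0x45DB8 (huge @L0)  (1 entries read)
#3 VA=0x14340A4C2 (r,kernel):
  [0] read 0x36 idx=5: raw=0x48007 flags P=1 W=1 U=1 S=0
  [1] read 0x48 idx=26: raw=0x4C007 flags P=1 W=1 U=1 S=0
  [2] read 0x4C idx=10: raw=0x4E007 flags P=1 W=1 U=1 S=0
  → PA=0x4E4C2  (3 entries read)
#4 VA=0x14340A4C2 (r,kernel):
  TLB hit vpn=0x14340A → PA=0x4E4C2

TLB: [["0x20381F", "0x41"], ["0xC0000", "0x45"], ["0x14340A", "0x4E"]]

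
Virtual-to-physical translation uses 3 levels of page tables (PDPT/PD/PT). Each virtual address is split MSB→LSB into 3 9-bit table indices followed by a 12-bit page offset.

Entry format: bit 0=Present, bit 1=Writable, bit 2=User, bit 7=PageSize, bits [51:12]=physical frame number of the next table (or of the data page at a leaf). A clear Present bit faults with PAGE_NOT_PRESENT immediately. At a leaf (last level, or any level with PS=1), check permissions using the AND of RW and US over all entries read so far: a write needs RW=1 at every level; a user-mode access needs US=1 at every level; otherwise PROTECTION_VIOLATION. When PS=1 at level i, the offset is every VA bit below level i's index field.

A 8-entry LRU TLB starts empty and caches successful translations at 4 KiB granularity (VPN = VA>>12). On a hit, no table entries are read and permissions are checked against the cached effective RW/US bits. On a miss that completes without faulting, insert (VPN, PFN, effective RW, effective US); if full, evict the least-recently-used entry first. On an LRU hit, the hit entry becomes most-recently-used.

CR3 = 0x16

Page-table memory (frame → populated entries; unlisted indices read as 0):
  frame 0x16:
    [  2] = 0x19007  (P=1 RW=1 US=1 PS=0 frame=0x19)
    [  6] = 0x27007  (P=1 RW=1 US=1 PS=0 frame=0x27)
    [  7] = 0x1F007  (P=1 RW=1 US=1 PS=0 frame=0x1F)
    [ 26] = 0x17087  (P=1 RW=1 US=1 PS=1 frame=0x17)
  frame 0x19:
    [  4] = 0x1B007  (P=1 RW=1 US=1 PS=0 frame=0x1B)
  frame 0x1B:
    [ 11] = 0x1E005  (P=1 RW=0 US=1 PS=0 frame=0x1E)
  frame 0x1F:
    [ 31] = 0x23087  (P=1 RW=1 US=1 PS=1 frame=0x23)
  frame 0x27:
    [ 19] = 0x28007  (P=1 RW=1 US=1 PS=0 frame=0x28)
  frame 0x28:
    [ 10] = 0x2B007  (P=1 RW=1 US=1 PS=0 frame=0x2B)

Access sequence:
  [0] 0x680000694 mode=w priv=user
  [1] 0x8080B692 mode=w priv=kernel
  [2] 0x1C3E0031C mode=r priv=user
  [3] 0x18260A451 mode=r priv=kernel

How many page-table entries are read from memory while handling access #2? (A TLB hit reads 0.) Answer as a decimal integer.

Per-access translation:
#0 VA=0x680000694 (w,user):
  lvl0: tbl 0x16, slot 26 ⇒ 0x17087 (P1/RW1/US1/PS1)
  ✓ 0x17694 (huge @L0)  — 1 lookups
#1 VA=0x8080B692 (w,kernel):
  lvl0: tbl 0x16, slot 2 ⇒ 0x19007 (P1/RW1/US1/PS0)
  lvl1: tbl 0x19, slot 4 ⇒ 0x1B007 (P1/RW1/US1/PS0)
  lvl2: tbl 0x1B, slot 11 ⇒ 0x1E005 (P1/RW0/US1/PS0)
  ⇒ fault: PROTECTION_VIOLATION  — 3 lookups
#2 VA=0x1C3E0031C (r,user):
  lvl0: tbl 0x16, slot 7 ⇒ 0x1F007 (P1/RW1/US1/PS0)
  lvl1: tbl 0x1F, slot 31 ⇒ 0x23087 (P1/RW1/US1/PS1)
  ✓ 0x2331C (huge @L1)  — 2 lookups
#3 VA=0x18260A451 (r,kernel):
  lvl0: tbl 0x16, slot 6 ⇒ 0x27007 (P1/RW1/US1/PS0)
  lvl1: tbl 0x27, slot 19 ⇒ 0x28007 (P1/RW1/US1/PS0)
  lvl2: tbl 0x28, slot 10 ⇒ 0x2B007 (P1/RW1/US1/PS0)
  ✓ 0x2B451  — 3 lookups

Entries read for #2: 2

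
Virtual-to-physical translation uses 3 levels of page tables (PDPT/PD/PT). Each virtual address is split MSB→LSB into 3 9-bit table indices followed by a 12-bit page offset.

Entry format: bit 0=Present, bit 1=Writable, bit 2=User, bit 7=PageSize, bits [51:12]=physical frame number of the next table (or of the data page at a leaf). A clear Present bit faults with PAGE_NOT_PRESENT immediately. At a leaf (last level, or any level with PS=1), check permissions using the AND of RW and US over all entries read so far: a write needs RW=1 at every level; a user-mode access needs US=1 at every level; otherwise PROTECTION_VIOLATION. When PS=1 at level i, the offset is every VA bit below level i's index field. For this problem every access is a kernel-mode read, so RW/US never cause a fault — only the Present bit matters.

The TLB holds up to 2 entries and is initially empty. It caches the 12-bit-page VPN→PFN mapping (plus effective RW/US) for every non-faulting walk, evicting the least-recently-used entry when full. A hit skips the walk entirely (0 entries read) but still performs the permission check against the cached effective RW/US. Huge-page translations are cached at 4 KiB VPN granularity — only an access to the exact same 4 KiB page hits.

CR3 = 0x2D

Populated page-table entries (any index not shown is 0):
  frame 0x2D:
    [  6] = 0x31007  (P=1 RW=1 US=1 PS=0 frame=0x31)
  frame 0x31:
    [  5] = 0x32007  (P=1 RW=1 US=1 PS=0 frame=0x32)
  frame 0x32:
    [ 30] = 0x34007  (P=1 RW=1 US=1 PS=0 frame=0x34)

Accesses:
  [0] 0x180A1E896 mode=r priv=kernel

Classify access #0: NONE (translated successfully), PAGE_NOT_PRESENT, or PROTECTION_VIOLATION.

Per-access translation:
#0 VA=0x180A1E896 (r,kernel):
  L0 @0x2D[6] → 0x31007  P=1,RW=1,US=1,PS=0
  L1 @0x31[5] → 0x32007  P=1,RW=1,US=1,PS=0
  L2 @0x32[30] → 0x34007  P=1,RW=1,US=1,PS=0
  ⇒ phys 0x34896  [3 reads]

Access #0 fault: NONE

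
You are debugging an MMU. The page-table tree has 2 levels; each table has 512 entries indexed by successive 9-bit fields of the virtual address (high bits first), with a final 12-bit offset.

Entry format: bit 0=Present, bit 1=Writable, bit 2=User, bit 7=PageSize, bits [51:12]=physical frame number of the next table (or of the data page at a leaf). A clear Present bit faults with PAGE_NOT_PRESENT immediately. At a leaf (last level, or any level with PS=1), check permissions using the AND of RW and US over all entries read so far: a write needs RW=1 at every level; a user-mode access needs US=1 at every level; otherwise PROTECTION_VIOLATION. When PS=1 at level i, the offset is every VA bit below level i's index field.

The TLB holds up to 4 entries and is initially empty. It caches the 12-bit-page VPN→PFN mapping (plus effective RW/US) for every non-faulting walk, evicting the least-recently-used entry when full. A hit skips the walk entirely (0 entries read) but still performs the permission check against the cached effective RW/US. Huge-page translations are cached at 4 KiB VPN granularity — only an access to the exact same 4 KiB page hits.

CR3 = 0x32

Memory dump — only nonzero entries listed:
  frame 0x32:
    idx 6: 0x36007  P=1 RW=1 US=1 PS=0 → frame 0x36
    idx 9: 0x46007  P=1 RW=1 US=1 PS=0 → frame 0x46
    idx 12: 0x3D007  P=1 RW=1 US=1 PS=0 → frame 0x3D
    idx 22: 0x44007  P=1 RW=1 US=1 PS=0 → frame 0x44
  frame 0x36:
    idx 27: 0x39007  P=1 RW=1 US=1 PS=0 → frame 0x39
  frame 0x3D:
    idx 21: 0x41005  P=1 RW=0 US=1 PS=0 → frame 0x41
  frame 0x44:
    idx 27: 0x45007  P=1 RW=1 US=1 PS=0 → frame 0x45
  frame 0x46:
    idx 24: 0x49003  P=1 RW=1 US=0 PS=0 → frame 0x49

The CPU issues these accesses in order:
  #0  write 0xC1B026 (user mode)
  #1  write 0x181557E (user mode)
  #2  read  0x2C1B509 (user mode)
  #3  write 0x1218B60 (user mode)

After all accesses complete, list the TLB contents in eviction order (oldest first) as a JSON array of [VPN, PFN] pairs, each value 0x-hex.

Per-access translation:
#0 VA=0xC1B026 (w,user):
  L0 @0x32[6] → 0x36007  P=1,RW=1,US=1,PS=0
  L1 @0x36[27] → 0x39007  P=1,RW=1,US=1,PS=0
  ✓ 0x39026  — 2 lookups
#1 VA=0x181557E (w,user):
  L0 @0x32[12] → 0x3D007  P=1,RW=1,US=1,PS=0
  L1 @0x3D[21] → 0x41005  P=1,RW=0,US=1,PS=0
  → PROTECTION_VIOLATION  (2 entries read)
#2 VA=0x2C1B509 (r,user):
  L0 @0x32[22] → 0x44007  P=1,RW=1,US=1,PS=0
  L1 @0x44[27] → 0x45007  P=1,RW=1,US=1,PS=0
  ✓ 0x45509  — 2 lookups
#3 VA=0x1218B60 (w,user):
  L0 @0x32[9] → 0x46007  P=1,RW=1,US=1,PS=0
  L1 @0x46[24] → 0x49003  P=1,RW=1,US=0,PS=0
  → PROTECTION_VIOLATION  (2 entries read)

TLB: [["0xC1B", "0x39"], ["0x2C1B", "0x45"]]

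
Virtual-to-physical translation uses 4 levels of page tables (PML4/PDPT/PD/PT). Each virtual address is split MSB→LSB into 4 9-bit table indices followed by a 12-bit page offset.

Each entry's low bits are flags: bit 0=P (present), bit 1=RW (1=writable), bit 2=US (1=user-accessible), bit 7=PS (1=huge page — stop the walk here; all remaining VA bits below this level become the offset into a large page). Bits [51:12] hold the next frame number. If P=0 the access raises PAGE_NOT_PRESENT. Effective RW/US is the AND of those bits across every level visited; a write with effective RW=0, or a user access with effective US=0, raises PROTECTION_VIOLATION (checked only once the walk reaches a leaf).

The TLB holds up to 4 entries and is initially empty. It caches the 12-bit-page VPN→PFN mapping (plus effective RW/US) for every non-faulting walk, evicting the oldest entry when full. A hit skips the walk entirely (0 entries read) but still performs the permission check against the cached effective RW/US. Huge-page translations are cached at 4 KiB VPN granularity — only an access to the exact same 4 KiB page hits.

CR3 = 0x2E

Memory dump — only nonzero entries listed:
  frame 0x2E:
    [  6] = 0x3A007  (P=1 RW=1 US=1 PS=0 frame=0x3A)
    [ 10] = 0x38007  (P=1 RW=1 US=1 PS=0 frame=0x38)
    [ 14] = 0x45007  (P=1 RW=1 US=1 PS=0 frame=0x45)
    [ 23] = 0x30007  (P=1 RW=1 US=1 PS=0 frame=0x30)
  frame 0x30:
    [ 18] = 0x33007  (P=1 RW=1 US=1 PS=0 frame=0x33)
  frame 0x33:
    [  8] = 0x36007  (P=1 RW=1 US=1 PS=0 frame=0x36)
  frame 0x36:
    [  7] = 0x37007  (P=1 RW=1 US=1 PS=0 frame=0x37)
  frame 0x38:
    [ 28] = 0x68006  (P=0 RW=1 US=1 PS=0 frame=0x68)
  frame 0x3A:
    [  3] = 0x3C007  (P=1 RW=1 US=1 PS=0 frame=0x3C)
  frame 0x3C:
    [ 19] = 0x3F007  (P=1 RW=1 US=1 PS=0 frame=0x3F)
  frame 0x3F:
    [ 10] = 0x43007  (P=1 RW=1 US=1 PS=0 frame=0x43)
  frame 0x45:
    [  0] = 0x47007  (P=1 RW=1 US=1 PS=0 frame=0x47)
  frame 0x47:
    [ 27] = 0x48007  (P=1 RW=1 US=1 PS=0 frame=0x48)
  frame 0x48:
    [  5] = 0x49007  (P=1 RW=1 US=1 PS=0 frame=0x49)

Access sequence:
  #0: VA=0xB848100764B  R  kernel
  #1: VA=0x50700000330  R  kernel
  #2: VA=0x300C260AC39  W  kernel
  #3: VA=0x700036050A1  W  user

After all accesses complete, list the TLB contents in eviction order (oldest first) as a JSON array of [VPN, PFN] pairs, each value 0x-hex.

Trace:
#0 VA=0xB848100764B (r,kernel):
  L0: frame=0x2E idx=23 entry=0x30007 [P=1 RW=1 US=1 PS=0]
  L1: frame=0x30 idx=18 entry=0x33007 [P=1 RW=1 US=1 PS=0]
  L2: frame=0x33 idx=8 entry=0x36007 [P=1 RW=1 US=1 PS=0]
  L3: frame=0x36 idx=7 entry=0x37007 [P=1 RW=1 US=1 PS=0]
  → PA=0x3764B  (4 entries read)
#1 VA=0x50700000330 (r,kernel):
  L0: frame=0x2E idx=10 entry=0x38007 [P=1 RW=1 US=1 PS=0]
  L1: frame=0x38 idx=28 entry=0x68006 [P=0 RW=1 US=1 PS=0]
  → PAGE_NOT_PRESENT  (2 entries read)
#2 VA=0x300C260AC39 (w,kernel):
  L0: frame=0x2E idx=6 entry=0x3A007 [P=1 RW=1 US=1 PS=0]
  L1: frame=0x3A idx=3 entry=0x3C007 [P=1 RW=1 US=1 PS=0]
  L2: frame=0x3C idx=19 entry=0x3F007 [P=1 RW=1 US=1 PS=0]
  L3: frame=0x3F idx=10 entry=0x43007 [P=1 RW=1 US=1 PS=0]
  → PA=0x43C39  (4 entries read)
#3 VA=0x700036050A1 (w,user):
  L0: frame=0x2E idx=14 entry=0x45007 [P=1 RW=1 US=1 PS=0]
  L1: frame=0x45 idx=0 entry=0x47007 [P=1 RW=1 US=1 PS=0]
  L2: frame=0x47 idx=27 entry=0x48007 [P=1 RW=1 US=1 PS=0]
  L3: frame=0x48 idx=5 entry=0x49007 [P=1 RW=1 US=1 PS=0]
  → PA=0x490A1  (4 entries read)

TLB: [["0xB8481007", "0x37"], ["0x300C260A", "0x43"], ["0x70003605", "0x49"]]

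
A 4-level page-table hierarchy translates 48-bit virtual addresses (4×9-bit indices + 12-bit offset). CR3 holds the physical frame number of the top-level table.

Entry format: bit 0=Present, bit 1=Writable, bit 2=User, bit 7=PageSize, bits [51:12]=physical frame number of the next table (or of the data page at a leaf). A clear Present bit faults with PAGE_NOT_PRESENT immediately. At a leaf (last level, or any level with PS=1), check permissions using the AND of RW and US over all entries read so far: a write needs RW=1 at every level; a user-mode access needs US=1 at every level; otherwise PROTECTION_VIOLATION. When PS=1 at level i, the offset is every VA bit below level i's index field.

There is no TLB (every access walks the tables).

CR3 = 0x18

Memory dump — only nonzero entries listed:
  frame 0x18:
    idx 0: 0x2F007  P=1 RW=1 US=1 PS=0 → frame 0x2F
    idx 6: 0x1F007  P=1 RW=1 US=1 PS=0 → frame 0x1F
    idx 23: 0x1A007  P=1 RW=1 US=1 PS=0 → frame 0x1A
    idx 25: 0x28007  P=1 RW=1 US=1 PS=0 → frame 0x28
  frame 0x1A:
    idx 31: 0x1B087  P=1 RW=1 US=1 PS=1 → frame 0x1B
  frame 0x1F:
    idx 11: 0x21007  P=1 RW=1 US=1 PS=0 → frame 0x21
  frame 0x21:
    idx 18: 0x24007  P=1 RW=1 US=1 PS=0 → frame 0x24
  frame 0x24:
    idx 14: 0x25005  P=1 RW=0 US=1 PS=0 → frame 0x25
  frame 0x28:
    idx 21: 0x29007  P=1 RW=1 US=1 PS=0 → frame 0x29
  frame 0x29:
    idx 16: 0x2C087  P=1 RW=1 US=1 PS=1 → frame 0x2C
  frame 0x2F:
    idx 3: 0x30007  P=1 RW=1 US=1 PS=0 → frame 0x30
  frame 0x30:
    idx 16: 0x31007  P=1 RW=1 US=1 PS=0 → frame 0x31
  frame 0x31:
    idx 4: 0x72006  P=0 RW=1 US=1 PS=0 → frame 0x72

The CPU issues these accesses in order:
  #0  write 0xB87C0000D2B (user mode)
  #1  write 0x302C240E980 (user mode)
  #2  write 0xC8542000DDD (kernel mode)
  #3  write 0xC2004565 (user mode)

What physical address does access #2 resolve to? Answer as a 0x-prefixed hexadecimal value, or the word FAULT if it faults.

Trace:
#0 VA=0xB87C0000D2B (w,user):
  L0: frame=0x18 idx=23 entry=0x1A007 [P=1 RW=1 US=1 PS=0]
  L1: frame=0x1A idx=31 entry=0x1B087 [P=1 RW=1 US=1 PS=1]
  → PA=0x1BD2B (huge @L1)  (2 entries read)
#1 VA=0x302C240E980 (w,user):
  L0: frame=0x18 idx=6 entry=0x1F007 [P=1 RW=1 US=1 PS=0]
  L1: frame=0x1F idx=11 entry=0x21007 [P=1 RW=1 US=1 PS=0]
  L2: frame=0x21 idx=18 entry=0x24007 [P=1 RW=1 US=1 PS=0]
  L3: frame=0x24 idx=14 entry=0x25005 [P=1 RW=0 US=1 PS=0]
  ⇒ fault: PROTECTION_VIOLATION  — 4 lookups
#2 VA=0xC8542000DDD (w,kernel):
  L0: frame=0x18 idx=25 entry=0x28007 [P=1 RW=1 US=1 PS=0]
  L1: frame=0x28 idx=21 entry=0x29007 [P=1 RW=1 US=1 PS=0]
  L2: frame=0x29 idx=16 entry=0x2C087 [P=1 RW=1 US=1 PS=1]
  → PA=0x2CDDD (huge @L2)  (3 entries read)
#3 VA=0xC2004565 (w,user):
  L0: frame=0x18 idx=0 entry=0x2F007 [P=1 RW=1 US=1 PS=0]
  L1: frame=0x2F idx=3 entry=0x30007 [P=1 RW=1 US=1 PS=0]
  L2: frame=0x30 idx=16 entry=0x31007 [P=1 RW=1 US=1 PS=0]
  L3: frame=0x31 idx=4 entry=0x72006 [P=0 RW=1 US=1 PS=0]
  ⇒ fault: PAGE_NOT_PRESENT  — 4 lookups

Access #2 PA: 0x2CDDD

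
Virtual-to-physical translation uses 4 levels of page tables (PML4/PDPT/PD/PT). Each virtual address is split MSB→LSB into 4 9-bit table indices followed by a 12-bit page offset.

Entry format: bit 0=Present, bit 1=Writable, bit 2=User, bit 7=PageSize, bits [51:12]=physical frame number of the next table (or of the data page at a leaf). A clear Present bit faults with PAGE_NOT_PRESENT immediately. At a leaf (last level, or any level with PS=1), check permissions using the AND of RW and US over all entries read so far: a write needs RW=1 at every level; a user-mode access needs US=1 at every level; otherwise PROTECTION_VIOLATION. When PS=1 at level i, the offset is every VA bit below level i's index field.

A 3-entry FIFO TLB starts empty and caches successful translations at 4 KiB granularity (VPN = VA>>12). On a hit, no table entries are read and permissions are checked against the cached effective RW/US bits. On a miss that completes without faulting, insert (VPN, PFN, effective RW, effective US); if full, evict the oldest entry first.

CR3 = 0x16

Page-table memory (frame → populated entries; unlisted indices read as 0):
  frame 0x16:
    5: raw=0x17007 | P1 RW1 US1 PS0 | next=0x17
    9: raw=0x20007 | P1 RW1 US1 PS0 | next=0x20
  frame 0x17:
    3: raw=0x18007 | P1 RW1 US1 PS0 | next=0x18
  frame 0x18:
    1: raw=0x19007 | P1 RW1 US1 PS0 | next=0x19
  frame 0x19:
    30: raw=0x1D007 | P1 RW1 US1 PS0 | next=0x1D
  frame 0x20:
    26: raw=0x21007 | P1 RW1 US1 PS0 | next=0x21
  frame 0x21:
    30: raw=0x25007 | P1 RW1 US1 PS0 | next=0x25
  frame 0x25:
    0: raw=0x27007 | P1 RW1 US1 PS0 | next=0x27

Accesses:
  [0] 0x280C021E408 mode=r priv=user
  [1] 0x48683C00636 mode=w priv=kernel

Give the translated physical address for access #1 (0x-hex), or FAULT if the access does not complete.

Trace:
#0 VA=0x280C021E408 (r,user):
  L0 @0x16[5] → 0x17007  P=1,RW=1,US=1,PS=0
  L1 @0x17[3] → 0x18007  P=1,RW=1,US=1,PS=0
  L2 @0x18[1] → 0x19007  P=1,RW=1,US=1,PS=0
  L3 @0x19[30] → 0x1D007  P=1,RW=1,US=1,PS=0
  ⇒ phys 0x1D408  [4 reads]
#1 VA=0x48683C00636 (w,kernel):
  L0 @0x16[9] → 0x20007  P=1,RW=1,US=1,PS=0
  L1 @0x20[26] → 0x21007  P=1,RW=1,US=1,PS=0
  L2 @0x21[30] → 0x25007  P=1,RW=1,US=1,PS=0
  L3 @0x25[0] → 0x27007  P=1,RW=1,US=1,PS=0
  ⇒ phys 0x27636  [4 reads]

Access #1 PA: 0x27636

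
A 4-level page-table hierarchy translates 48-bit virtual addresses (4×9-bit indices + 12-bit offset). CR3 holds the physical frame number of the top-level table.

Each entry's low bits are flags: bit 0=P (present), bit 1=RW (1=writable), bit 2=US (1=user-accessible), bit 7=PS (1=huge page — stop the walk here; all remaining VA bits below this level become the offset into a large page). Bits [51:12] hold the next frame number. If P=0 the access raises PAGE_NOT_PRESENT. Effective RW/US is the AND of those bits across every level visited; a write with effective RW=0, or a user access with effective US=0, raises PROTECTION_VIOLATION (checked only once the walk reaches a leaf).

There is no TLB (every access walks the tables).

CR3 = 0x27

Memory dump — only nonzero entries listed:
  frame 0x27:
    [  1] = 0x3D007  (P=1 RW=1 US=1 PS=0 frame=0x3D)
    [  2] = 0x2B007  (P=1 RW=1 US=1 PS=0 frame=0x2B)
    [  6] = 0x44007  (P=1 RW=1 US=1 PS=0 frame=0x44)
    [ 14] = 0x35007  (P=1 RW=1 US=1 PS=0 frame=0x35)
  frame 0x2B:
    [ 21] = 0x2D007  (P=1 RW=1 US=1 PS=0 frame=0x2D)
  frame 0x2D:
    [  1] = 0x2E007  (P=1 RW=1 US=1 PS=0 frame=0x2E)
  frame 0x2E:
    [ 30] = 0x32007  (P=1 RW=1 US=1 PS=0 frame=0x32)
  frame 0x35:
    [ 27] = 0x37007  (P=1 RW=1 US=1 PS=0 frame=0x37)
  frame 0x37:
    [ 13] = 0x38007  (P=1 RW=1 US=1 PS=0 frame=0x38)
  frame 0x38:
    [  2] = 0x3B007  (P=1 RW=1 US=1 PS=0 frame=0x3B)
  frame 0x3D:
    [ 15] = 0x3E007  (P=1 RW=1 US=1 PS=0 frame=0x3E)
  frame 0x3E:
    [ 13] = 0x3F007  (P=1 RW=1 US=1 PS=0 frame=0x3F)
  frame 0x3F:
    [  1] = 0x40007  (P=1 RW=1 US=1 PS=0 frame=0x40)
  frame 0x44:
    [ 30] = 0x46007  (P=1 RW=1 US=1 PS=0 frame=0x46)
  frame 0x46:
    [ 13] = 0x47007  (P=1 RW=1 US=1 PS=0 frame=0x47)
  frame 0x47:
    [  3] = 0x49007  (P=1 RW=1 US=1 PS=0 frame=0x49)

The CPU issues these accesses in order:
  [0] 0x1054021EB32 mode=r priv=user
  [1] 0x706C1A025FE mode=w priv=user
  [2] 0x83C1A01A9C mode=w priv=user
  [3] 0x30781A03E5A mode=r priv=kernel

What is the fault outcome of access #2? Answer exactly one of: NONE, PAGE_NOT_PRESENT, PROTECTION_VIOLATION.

Trace:
#0 VA=0x1054021EB32 (r,user):
  [0] read 0x27 idx=2: raw=0x2B007 flags P=1 W=1 U=1 S=0
  [1] read 0x2B idx=21: raw=0x2D007 flags P=1 W=1 U=1 S=0
  [2] read 0x2D idx=1: raw=0x2E007 flags P=1 W=1 U=1 S=0
  [3] read 0x2E idx=30: raw=0x32007 flags P=1 W=1 U=1 S=0
  ⇒ phys 0x32B32  [4 reads]
#1 VA=0x706C1A025FE (w,user):
  [0] read 0x27 idx=14: raw=0x35007 flags P=1 W=1 U=1 S=0
  [1] read 0x35 idx=27: raw=0x37007 flags P=1 W=1 U=1 S=0
  [2] read 0x37 idx=13: raw=0x38007 flags P=1 W=1 U=1 S=0
  [3] read 0x38 idx=2: raw=0x3B007 flags P=1 W=1 U=1 S=0
  ⇒ phys 0x3B5FE  [4 reads]
#2 VA=0x83C1A01A9C (w,user):
  [0] read 0x27 idx=1: raw=0x3D007 flags P=1 W=1 U=1 S=0
  [1] read 0x3D idx=15: raw=0x3E007 flags P=1 W=1 U=1 S=0
  [2] read 0x3E idx=13: raw=0x3F007 flags P=1 W=1 U=1 S=0
  [3] read 0x3F idx=1: raw=0x40007 flags P=1 W=1 U=1 S=0
  ⇒ phys 0x40A9C  [4 reads]
#3 VA=0x30781A03E5A (r,kernel):
  [0] read 0x27 idx=6: raw=0x44007 flags P=1 W=1 U=1 S=0
  [1] read 0x44 idx=30: raw=0x46007 flags P=1 W=1 U=1 S=0
  [2] read 0x46 idx=13: raw=0x47007 flags P=1 W=1 U=1 S=0
  [3] read 0x47 idx=3: raw=0x49007 flags P=1 W=1 U=1 S=0
  ⇒ phys 0x49E5A  [4 reads]

Access #2 fault: NONE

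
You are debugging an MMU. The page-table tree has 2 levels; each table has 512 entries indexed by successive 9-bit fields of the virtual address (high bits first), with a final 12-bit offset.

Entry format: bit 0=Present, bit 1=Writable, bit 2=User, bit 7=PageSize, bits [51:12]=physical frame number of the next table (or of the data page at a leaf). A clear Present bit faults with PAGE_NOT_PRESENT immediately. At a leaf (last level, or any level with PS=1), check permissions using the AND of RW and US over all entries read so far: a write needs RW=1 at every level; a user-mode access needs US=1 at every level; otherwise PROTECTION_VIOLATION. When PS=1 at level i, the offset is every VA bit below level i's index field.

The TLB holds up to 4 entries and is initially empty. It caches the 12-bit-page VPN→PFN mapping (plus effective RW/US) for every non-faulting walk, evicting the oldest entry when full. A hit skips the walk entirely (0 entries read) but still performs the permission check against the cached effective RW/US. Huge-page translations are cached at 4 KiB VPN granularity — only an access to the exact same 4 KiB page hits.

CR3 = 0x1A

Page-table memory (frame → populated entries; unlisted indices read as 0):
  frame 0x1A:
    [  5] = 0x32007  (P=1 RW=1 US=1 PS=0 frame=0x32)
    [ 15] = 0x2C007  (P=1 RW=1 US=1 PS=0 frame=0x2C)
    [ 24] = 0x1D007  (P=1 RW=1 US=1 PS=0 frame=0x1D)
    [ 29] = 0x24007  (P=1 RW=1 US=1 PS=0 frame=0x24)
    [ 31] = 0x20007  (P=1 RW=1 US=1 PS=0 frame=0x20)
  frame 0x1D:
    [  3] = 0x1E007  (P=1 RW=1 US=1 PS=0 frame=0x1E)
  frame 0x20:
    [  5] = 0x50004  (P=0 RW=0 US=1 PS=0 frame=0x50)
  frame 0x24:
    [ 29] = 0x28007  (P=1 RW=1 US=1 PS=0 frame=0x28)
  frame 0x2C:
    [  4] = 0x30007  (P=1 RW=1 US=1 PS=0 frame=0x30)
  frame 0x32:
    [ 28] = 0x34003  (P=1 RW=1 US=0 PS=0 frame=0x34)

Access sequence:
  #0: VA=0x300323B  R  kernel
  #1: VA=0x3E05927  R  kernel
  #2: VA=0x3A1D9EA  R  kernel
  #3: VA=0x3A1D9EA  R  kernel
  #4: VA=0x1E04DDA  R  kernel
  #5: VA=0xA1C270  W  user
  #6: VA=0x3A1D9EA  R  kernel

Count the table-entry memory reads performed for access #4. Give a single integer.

Walk each access:
#0 VA=0x300323B (r,kernel):
  lvl0: tbl 0x1A, slot 24 ⇒ 0x1D007 (P1/RW1/US1/PS0)
  lvl1: tbl 0x1D, slot 3 ⇒ 0x1E007 (P1/RW1/US1/PS0)
  ⇒ phys 0x1E23B  [2 reads]
#1 VA=0x3E05927 (r,kernel):
  lvl0: tbl 0x1A, slot 31 ⇒ 0x20007 (P1/RW1/US1/PS0)
  lvl1: tbl 0x20, slot 5 ⇒ 0x50004 (P0/RW0/US1/PS0)
  ⇒ fault: PAGE_NOT_PRESENT  — 2 lookups
#2 VA=0x3A1D9EA (r,kernel):
  lvl0: tbl 0x1A, slot 29 ⇒ 0x24007 (P1/RW1/US1/PS0)
  lvl1: tbl 0x24, slot 29 ⇒ 0x28007 (P1/RW1/US1/PS0)
  ⇒ phys 0x289EA  [2 reads]
#3 VA=0x3A1D9EA (r,kernel):
  TLB hit vpn=0x3A1D → PA=0x289EA
#4 VA=0x1E04DDA (r,kernel):
  lvl0: tbl 0x1A, slot 15 ⇒ 0x2C007 (P1/RW1/US1/PS0)
  lvl1: tbl 0x2C, slot 4 ⇒ 0x30007 (P1/RW1/US1/PS0)
  ⇒ phys 0x30DDA  [2 reads]
#5 VA=0xA1C270 (w,user):
  lvl0: tbl 0x1A, slot 5 ⇒ 0x32007 (P1/RW1/US1/PS0)
  lvl1: tbl 0x32, slot 28 ⇒ 0x34003 (P1/RW1/US0/PS0)
  ⇒ fault: PROTECTION_VIOLATION  — 2 lookups
#6 VA=0x3A1D9EA (r,kernel):
  TLB hit vpn=0x3A1D → PA=0x289EA

Entries read for #4: 2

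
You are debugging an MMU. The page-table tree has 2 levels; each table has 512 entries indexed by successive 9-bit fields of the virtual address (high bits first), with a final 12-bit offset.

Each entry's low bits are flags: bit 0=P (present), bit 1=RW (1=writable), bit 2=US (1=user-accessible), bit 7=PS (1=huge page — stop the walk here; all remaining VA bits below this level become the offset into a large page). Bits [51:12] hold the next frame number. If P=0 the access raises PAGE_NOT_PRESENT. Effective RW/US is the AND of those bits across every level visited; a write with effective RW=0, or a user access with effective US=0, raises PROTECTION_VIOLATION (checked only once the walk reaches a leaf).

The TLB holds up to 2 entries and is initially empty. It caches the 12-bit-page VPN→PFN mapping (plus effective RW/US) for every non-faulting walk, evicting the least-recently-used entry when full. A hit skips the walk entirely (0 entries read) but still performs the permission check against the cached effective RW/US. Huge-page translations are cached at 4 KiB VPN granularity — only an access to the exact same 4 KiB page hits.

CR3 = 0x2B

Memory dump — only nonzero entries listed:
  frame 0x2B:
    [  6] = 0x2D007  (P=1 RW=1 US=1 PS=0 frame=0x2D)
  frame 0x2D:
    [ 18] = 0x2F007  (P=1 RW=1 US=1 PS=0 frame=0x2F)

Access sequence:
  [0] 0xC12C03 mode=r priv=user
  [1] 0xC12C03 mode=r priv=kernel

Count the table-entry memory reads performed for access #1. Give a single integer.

Per-access translation:
#0 VA=0xC12C03 (r,user):
  [0] read 0x2B idx=6: raw=0x2D007 flags P=1 W=1 U=1 S=0
  [1] read 0x2D idx=18: raw=0x2F007 flags P=1 W=1 U=1 S=0
  ⇒ phys 0x2FC03  [2 reads]
#1 VA=0xC12C03 (r,kernel):
  TLB hit vpn=0xC12 → PA=0x2FC03

Entries read for #1: 0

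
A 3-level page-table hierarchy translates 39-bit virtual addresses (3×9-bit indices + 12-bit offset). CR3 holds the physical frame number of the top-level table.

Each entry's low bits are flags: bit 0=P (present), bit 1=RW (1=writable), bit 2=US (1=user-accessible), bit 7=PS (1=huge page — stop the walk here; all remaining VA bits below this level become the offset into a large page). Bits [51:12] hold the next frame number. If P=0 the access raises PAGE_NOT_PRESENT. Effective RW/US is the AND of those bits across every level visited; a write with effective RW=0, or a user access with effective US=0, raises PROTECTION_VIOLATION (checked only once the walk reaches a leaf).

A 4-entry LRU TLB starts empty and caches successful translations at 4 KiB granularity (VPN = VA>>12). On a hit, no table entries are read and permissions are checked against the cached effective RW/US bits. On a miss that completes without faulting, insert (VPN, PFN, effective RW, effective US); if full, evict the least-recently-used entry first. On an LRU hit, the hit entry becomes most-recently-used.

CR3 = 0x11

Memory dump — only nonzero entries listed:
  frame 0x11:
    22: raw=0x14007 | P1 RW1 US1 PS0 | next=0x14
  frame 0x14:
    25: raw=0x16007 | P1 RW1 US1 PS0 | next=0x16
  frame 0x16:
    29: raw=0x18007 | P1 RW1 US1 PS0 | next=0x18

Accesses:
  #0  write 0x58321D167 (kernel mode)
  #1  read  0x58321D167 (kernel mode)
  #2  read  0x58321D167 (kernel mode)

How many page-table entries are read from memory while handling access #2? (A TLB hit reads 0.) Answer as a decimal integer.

Trace:
#0 VA=0x58321D167 (w,kernel):
  lvl0: tbl 0x11, slot 22 ⇒ 0x14007 (P1/RW1/US1/PS0)
  lvl1: tbl 0x14, slot 25 ⇒ 0x16007 (P1/RW1/US1/PS0)
  lvl2: tbl 0x16, slot 29 ⇒ 0x18007 (P1/RW1/US1/PS0)
  ⇒ phys 0x18167  [3 reads]
#1 VA=0x58321D167 (r,kernel):
  TLB hit vpn=0x58321D → PA=0x18167
#2 VA=0x58321D167 (r,kernel):
  TLB hit vpn=0x58321D → PA=0x18167

Entries read for #2: 0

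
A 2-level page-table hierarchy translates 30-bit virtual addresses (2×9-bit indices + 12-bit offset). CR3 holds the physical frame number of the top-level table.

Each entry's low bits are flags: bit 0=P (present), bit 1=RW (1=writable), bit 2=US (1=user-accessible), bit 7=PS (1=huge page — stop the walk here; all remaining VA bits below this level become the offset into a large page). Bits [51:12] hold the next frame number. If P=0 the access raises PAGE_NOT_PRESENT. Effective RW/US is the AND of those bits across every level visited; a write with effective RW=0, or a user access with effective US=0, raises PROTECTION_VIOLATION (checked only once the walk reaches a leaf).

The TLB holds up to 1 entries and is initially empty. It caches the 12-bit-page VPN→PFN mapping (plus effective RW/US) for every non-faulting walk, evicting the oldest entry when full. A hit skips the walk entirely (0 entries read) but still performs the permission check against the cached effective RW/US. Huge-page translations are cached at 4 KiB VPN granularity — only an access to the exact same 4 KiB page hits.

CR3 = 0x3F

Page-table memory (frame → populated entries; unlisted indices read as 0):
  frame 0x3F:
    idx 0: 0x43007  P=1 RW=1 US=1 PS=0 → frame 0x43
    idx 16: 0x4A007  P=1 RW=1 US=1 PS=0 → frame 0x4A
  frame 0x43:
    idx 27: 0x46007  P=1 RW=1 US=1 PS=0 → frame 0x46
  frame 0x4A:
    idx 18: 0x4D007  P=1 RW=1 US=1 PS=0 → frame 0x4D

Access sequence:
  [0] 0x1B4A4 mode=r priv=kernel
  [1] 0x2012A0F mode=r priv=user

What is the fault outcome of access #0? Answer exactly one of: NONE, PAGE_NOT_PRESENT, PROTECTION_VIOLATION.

Walk each access:
#0 VA=0x1B4A4 (r,kernel):
  L0: frame=0x3F idx=0 entry=0x43007 [P=1 RW=1 US=1 PS=0]
  L1: frame=0x43 idx=27 entry=0x46007 [P=1 RW=1 US=1 PS=0]
  → PA=0x464A4  (2 entries read)
#1 VA=0x2012A0F (r,user):
  L0: frame=0x3F idx=16 entry=0x4A007 [P=1 RW=1 US=1 PS=0]
  L1: frame=0x4A idx=18 entry=0x4D007 [P=1 RW=1 US=1 PS=0]
  → PA=0x4DA0F  (2 entries read)

Access #0 fault: NONE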